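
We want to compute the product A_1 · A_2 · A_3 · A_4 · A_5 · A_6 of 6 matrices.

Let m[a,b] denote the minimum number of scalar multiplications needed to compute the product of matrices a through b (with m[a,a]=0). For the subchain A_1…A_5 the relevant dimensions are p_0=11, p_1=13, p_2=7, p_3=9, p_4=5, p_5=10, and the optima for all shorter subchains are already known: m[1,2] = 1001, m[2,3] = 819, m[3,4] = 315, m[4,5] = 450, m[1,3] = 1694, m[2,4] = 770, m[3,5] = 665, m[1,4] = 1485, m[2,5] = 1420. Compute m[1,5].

2035

m[1,5] = min over k∈[1,4] of m[1,k]+m[k+1,5]+p_{0}·p_k·p_{5}.
k=1: 0 + 1420 + 11·13·10 = 2850; k=2: 1001 + 665 + 11·7·10 = 2436; k=3: 1694 + 450 + 11·9·10 = 3134; k=4: 1485 + 0 + 11·5·10 = 2035.
Minimum: 2035 at k=4.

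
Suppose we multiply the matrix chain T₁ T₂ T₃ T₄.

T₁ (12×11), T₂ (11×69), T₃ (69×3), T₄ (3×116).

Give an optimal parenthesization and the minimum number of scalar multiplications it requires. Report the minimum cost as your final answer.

Adjacent pairs: T₁T₂ = 12·11·69 = 9108; T₂T₃ = 11·69·3 = 2277; T₃T₄ = 69·3·116 = 24012.
Length 3: T₁..T₃: k=1: 0+2277+12·11·3=2673; k=2: 9108+0+12·69·3=11592 → min 2673 | T₂..T₄: k=2: 0+24012+11·69·116=112056; k=3: 2277+0+11·3·116=6105 → min 6105.
Length 4: T₁..T₄: k=1: 0+6105+12·11·116=21417; k=2: 9108+24012+12·69·116=129168; k=3: 2673+0+12·3·116=6849 → min 6849.
Optimal parenthesization: ((T₁ (T₂ T₃)) T₄) with cost 6849.

6849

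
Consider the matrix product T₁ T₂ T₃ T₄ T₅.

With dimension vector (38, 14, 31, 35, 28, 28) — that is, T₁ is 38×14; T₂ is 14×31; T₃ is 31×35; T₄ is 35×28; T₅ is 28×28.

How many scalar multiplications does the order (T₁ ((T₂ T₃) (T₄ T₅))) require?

(T₂ T₃): 14×31 by 31×35 → 14×35, cost 14·31·35 = 15190
(T₄ T₅): 35×28 by 28×28 → 35×28, cost 35·28·28 = 27440
((T₂ T₃) (T₄ T₅)): 14×35 by 35×28 → 14×28, cost 14·35·28 = 13720; cumulative 56350
(T₁ ((T₂ T₃) (T₄ T₅))): 38×14 by 14×28 → 38×28, cost 38·14·28 = 14896; cumulative 71246
Total: 71246 scalar multiplications.

71246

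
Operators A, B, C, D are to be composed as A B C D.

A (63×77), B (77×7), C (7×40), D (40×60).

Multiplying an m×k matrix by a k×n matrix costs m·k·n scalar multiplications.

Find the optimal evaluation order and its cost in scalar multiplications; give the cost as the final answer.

Adjacent pairs: AB = 63·77·7 = 33957; BC = 77·7·40 = 21560; CD = 7·40·60 = 16800.
Length 3: A..C: k=1: 0+21560+63·77·40=215600; k=2: 33957+0+63·7·40=51597 → min 51597 | B..D: k=2: 0+16800+77·7·60=49140; k=3: 21560+0+77·40·60=206360 → min 49140.
Length 4: A..D: k=1: 0+49140+63·77·60=340200; k=2: 33957+16800+63·7·60=77217; k=3: 51597+0+63·40·60=202797 → min 77217.
Optimal parenthesization: ((A B) (C D)) with cost 77217.

77217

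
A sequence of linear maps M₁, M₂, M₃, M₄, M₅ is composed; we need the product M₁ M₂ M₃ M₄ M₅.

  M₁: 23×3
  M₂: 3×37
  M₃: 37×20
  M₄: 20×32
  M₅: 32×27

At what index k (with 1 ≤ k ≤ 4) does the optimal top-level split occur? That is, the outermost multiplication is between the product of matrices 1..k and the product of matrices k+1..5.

Adjacent pairs: M₁M₂ = 23·3·37 = 2553; M₂M₃ = 3·37·20 = 2220; M₃M₄ = 37·20·32 = 23680; M₄M₅ = 20·32·27 = 17280.
Length 3: M₁..M₃: k=1: 0+2220+23·3·20=3600; k=2: 2553+0+23·37·20=19573 → min 3600 | M₂..M₄: k=2: 0+23680+3·37·32=27232; k=3: 2220+0+3·20·32=4140 → min 4140 | M₃..M₅: k=3: 0+17280+37·20·27=37260; k=4: 23680+0+37·32·27=55648 → min 37260.
Length 4: M₁..M₄: k=1: 0+4140+23·3·32=6348; k=2: 2553+23680+23·37·32=53465; k=3: 3600+0+23·20·32=18320 → min 6348 | M₂..M₅: k=2: 0+37260+3·37·27=40257; k=3: 2220+17280+3·20·27=21120; k=4: 4140+0+3·32·27=6732 → min 6732.
Top-level splits: k=1: (M₁..M₁)·(M₂..M₅) → 0+6732+23·3·27 = 8595; k=2: (M₁..M₂)·(M₃..M₅) → 2553+37260+23·37·27 = 62790; k=3: (M₁..M₃)·(M₄..M₅) → 3600+17280+23·20·27 = 33300; k=4: (M₁..M₄)·(M₅..M₅) → 6348+0+23·32·27 = 26220.
Best split is after M₁, i.e. k = 1.

1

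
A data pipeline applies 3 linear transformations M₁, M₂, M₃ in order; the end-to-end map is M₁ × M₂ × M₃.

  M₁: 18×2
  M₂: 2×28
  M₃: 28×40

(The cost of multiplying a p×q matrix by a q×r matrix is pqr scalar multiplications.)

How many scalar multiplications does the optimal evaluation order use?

3680

Order (M₁ × (M₂ × M₃)): (M₂ × M₃): 2×28 by 28×40 → 2×40, cost 2·28·40 = 2240; (M₁ × (M₂ × M₃)): 18×2 by 2×40 → 18×40, cost 18·2·40 = 1440; cumulative 3680. Total 3680.
Order ((M₁ × M₂) × M₃): (M₁ × M₂): 18×2 by 2×28 → 18×28, cost 18·2·28 = 1008; ((M₁ × M₂) × M₃): 18×28 by 28×40 → 18×40, cost 18·28·40 = 20160; cumulative 21168. Total 21168.
Minimum: 3680.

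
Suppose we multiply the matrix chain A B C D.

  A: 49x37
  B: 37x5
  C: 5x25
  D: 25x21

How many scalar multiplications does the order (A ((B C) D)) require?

(B C): 37×5 by 5×25 → 37×25, cost 37·5·25 = 4625
((B C) D): 37×25 by 25×21 → 37×21, cost 37·25·21 = 19425; cumulative 24050
(A ((B C) D)): 49×37 by 37×21 → 49×21, cost 49·37·21 = 38073; cumulative 62123
Total: 62123 scalar multiplications.

62123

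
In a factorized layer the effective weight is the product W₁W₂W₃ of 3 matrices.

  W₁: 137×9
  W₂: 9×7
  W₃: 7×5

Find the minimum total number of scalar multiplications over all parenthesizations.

6480

Order (W₁(W₂W₃)): (W₂W₃): 9×7 by 7×5 → 9×5, cost 9·7·5 = 315; (W₁(W₂W₃)): 137×9 by 9×5 → 137×5, cost 137·9·5 = 6165; cumulative 6480. Total 6480.
Order ((W₁W₂)W₃): (W₁W₂): 137×9 by 9×7 → 137×7, cost 137·9·7 = 8631; ((W₁W₂)W₃): 137×7 by 7×5 → 137×5, cost 137·7·5 = 4795; cumulative 13426. Total 13426.
Minimum: 6480.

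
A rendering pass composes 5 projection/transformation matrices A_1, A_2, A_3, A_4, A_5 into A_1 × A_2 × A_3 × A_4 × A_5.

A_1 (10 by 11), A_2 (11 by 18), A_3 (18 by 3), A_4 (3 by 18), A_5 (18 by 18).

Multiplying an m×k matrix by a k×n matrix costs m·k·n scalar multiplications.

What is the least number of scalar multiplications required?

Adjacent pairs: A_1A_2 = 10·11·18 = 1980; A_2A_3 = 11·18·3 = 594; A_3A_4 = 18·3·18 = 972; A_4A_5 = 3·18·18 = 972.
Length 3: A_1..A_3: k=1: 0+594+10·11·3=924; k=2: 1980+0+10·18·3=2520 → min 924 | A_2..A_4: k=2: 0+972+11·18·18=4536; k=3: 594+0+11·3·18=1188 → min 1188 | A_3..A_5: k=3: 0+972+18·3·18=1944; k=4: 972+0+18·18·18=6804 → min 1944.
Length 4: A_1..A_4: k=1: 0+1188+10·11·18=3168; k=2: 1980+972+10·18·18=6192; k=3: 924+0+10·3·18=1464 → min 1464 | A_2..A_5: k=2: 0+1944+11·18·18=5508; k=3: 594+972+11·3·18=2160; k=4: 1188+0+11·18·18=4752 → min 2160.
Length 5: A_1..A_5: k=1: 0+2160+10·11·18=4140; k=2: 1980+1944+10·18·18=7164; k=3: 924+972+10·3·18=2436; k=4: 1464+0+10·18·18=4704 → min 2436.
Optimal order: ((A_1 × (A_2 × A_3)) × (A_4 × A_5)) with cost 2436.

2436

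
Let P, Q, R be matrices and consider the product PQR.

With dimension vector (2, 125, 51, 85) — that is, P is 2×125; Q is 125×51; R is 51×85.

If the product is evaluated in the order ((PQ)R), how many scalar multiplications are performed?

(PQ): 2×125 by 125×51 → 2×51, cost 2·125·51 = 12750
((PQ)R): 2×51 by 51×85 → 2×85, cost 2·51·85 = 8670; cumulative 21420
Total: 21420 scalar multiplications.

21420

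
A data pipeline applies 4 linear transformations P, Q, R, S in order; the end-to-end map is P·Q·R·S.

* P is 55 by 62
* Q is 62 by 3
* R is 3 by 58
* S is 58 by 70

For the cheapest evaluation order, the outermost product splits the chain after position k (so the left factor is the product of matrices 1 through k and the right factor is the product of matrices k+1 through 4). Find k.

Adjacent pairs: PQ = 55·62·3 = 10230; QR = 62·3·58 = 10788; RS = 3·58·70 = 12180.
Length 3: P..R: k=1: 0+10788+55·62·58=208568; k=2: 10230+0+55·3·58=19800 → min 19800 | Q..S: k=2: 0+12180+62·3·70=25200; k=3: 10788+0+62·58·70=262508 → min 25200.
Top-level splits: k=1: (P..P)·(Q..S) → 0+25200+55·62·70 = 263900; k=2: (P..Q)·(R..S) → 10230+12180+55·3·70 = 33960; k=3: (P..R)·(S..S) → 19800+0+55·58·70 = 243100.
Best split is after Q, i.e. k = 2.

2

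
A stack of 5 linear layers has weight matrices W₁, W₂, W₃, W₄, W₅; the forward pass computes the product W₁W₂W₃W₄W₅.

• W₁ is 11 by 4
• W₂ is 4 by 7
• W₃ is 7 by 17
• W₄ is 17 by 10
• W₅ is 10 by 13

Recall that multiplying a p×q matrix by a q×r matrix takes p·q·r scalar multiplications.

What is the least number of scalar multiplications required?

2248

Adjacent pairs: W₁W₂ = 11·4·7 = 308; W₂W₃ = 4·7·17 = 476; W₃W₄ = 7·17·10 = 1190; W₄W₅ = 17·10·13 = 2210.
Length 3: W₁..W₃: k=1: 0+476+11·4·17=1224; k=2: 308+0+11·7·17=1617 → min 1224 | W₂..W₄: k=2: 0+1190+4·7·10=1470; k=3: 476+0+4·17·10=1156 → min 1156 | W₃..W₅: k=3: 0+2210+7·17·13=3757; k=4: 1190+0+7·10·13=2100 → min 2100.
Length 4: W₁..W₄: k=1: 0+1156+11·4·10=1596; k=2: 308+1190+11·7·10=2268; k=3: 1224+0+11·17·10=3094 → min 1596 | W₂..W₅: k=2: 0+2100+4·7·13=2464; k=3: 476+2210+4·17·13=3570; k=4: 1156+0+4·10·13=1676 → min 1676.
Length 5: W₁..W₅: k=1: 0+1676+11·4·13=2248; k=2: 308+2100+11·7·13=3409; k=3: 1224+2210+11·17·13=5865; k=4: 1596+0+11·10·13=3026 → min 2248.
Optimal order: (W₁(((W₂W₃)W₄)W₅)) with cost 2248.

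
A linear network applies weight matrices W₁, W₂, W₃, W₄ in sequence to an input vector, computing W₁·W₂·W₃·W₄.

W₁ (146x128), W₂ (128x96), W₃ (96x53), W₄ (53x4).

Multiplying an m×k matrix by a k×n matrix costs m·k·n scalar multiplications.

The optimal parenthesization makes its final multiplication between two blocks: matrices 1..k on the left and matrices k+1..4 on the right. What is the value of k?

Adjacent pairs: W₁W₂ = 146·128·96 = 1794048; W₂W₃ = 128·96·53 = 651264; W₃W₄ = 96·53·4 = 20352.
Length 3: W₁..W₃: k=1: 0+651264+146·128·53=1641728; k=2: 1794048+0+146·96·53=2536896 → min 1641728 | W₂..W₄: k=2: 0+20352+128·96·4=69504; k=3: 651264+0+128·53·4=678400 → min 69504.
Top-level splits: k=1: (W₁..W₁)·(W₂..W₄) → 0+69504+146·128·4 = 144256; k=2: (W₁..W₂)·(W₃..W₄) → 1794048+20352+146·96·4 = 1870464; k=3: (W₁..W₃)·(W₄..W₄) → 1641728+0+146·53·4 = 1672680.
Best split is after W₁, i.e. k = 1.

1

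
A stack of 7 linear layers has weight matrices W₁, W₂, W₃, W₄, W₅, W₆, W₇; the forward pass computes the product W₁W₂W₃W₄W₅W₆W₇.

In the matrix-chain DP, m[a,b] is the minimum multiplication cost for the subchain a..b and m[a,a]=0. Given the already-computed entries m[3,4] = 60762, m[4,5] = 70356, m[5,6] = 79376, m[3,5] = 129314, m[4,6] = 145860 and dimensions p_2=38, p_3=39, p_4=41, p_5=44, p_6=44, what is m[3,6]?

m[3,6] = min over k∈[3,5] of m[3,k]+m[k+1,6]+p_{2}·p_k·p_{6}.
k=3: 0 + 145860 + 38·39·44 = 211068; k=4: 60762 + 79376 + 38·41·44 = 208690; k=5: 129314 + 0 + 38·44·44 = 202882.
Minimum: 202882 at k=5.

202882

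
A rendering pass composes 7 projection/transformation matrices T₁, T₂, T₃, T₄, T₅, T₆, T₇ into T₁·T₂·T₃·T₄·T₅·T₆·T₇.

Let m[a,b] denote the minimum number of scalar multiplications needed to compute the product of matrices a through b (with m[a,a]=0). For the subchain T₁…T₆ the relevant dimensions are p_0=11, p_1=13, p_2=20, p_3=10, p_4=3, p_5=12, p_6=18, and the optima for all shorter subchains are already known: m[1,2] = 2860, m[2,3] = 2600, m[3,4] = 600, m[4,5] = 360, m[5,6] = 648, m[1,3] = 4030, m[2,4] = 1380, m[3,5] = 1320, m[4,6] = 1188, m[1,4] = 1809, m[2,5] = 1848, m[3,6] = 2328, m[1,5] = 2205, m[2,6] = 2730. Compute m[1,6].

3051

m[1,6] = min over k∈[1,5] of m[1,k]+m[k+1,6]+p_{0}·p_k·p_{6}.
k=1: 0 + 2730 + 11·13·18 = 5304; k=2: 2860 + 2328 + 11·20·18 = 9148; k=3: 4030 + 1188 + 11·10·18 = 7198; k=4: 1809 + 648 + 11·3·18 = 3051; k=5: 2205 + 0 + 11·12·18 = 4581.
Minimum: 3051 at k=4.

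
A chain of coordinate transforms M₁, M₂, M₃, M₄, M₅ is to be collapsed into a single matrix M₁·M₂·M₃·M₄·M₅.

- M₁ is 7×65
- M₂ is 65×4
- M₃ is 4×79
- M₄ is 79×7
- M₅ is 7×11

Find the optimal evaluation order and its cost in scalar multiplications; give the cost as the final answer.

4648

Adjacent pairs: M₁M₂ = 7·65·4 = 1820; M₂M₃ = 65·4·79 = 20540; M₃M₄ = 4·79·7 = 2212; M₄M₅ = 79·7·11 = 6083.
Length 3: M₁..M₃: k=1: 0+20540+7·65·79=56485; k=2: 1820+0+7·4·79=4032 → min 4032 | M₂..M₄: k=2: 0+2212+65·4·7=4032; k=3: 20540+0+65·79·7=56485 → min 4032 | M₃..M₅: k=3: 0+6083+4·79·11=9559; k=4: 2212+0+4·7·11=2520 → min 2520.
Length 4: M₁..M₄: k=1: 0+4032+7·65·7=7217; k=2: 1820+2212+7·4·7=4228; k=3: 4032+0+7·79·7=7903 → min 4228 | M₂..M₅: k=2: 0+2520+65·4·11=5380; k=3: 20540+6083+65·79·11=83108; k=4: 4032+0+65·7·11=9037 → min 5380.
Length 5: M₁..M₅: k=1: 0+5380+7·65·11=10385; k=2: 1820+2520+7·4·11=4648; k=3: 4032+6083+7·79·11=16198; k=4: 4228+0+7·7·11=4767 → min 4648.
Optimal parenthesization: ((M₁·M₂)·((M₃·M₄)·M₅)) with cost 4648.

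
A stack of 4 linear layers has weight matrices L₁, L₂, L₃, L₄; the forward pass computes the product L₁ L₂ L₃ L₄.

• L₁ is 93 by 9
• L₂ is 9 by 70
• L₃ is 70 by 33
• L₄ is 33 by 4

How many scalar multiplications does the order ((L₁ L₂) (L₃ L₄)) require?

93870

(L₁ L₂): 93×9 by 9×70 → 93×70, cost 93·9·70 = 58590
(L₃ L₄): 70×33 by 33×4 → 70×4, cost 70·33·4 = 9240
((L₁ L₂) (L₃ L₄)): 93×70 by 70×4 → 93×4, cost 93·70·4 = 26040; cumulative 93870
Total: 93870 scalar multiplications.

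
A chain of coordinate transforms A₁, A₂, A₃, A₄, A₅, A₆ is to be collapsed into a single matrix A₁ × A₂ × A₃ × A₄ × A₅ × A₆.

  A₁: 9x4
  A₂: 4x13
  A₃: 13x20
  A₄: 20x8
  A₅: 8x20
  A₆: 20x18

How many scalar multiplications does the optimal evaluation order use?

4408

Adjacent pairs: A₁A₂ = 9·4·13 = 468; A₂A₃ = 4·13·20 = 1040; A₃A₄ = 13·20·8 = 2080; A₄A₅ = 20·8·20 = 3200; A₅A₆ = 8·20·18 = 2880.
Length 3: A₁..A₃: k=1: 0+1040+9·4·20=1760; k=2: 468+0+9·13·20=2808 → min 1760 | A₂..A₄: k=2: 0+2080+4·13·8=2496; k=3: 1040+0+4·20·8=1680 → min 1680 | A₃..A₅: k=3: 0+3200+13·20·20=8400; k=4: 2080+0+13·8·20=4160 → min 4160 | A₄..A₆: k=4: 0+2880+20·8·18=5760; k=5: 3200+0+20·20·18=10400 → min 5760.
Length 4: A₁..A₄: k=1: 0+1680+9·4·8=1968; k=2: 468+2080+9·13·8=3484; k=3: 1760+0+9·20·8=3200 → min 1968 | A₂..A₅: k=2: 0+4160+4·13·20=5200; k=3: 1040+3200+4·20·20=5840; k=4: 1680+0+4·8·20=2320 → min 2320 | A₃..A₆: k=3: 0+5760+13·20·18=10440; k=4: 2080+2880+13·8·18=6832; k=5: 4160+0+13·20·18=8840 → min 6832.
Length 5: A₁..A₅: k=1: 0+2320+9·4·20=3040; k=2: 468+4160+9·13·20=6968; k=3: 1760+3200+9·20·20=8560; k=4: 1968+0+9·8·20=3408 → min 3040 | A₂..A₆: k=2: 0+6832+4·13·18=7768; k=3: 1040+5760+4·20·18=8240; k=4: 1680+2880+4·8·18=5136; k=5: 2320+0+4·20·18=3760 → min 3760.
Length 6: A₁..A₆: k=1: 0+3760+9·4·18=4408; k=2: 468+6832+9·13·18=9406; k=3: 1760+5760+9·20·18=10760; k=4: 1968+2880+9·8·18=6144; k=5: 3040+0+9·20·18=6280 → min 4408.
Optimal order: (A₁ × ((((A₂ × A₃) × A₄) × A₅) × A₆)) with cost 4408.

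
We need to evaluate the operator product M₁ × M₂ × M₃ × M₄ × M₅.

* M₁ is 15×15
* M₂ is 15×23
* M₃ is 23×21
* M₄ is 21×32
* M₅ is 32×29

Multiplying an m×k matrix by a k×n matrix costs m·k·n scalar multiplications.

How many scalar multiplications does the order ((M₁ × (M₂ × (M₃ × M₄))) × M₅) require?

(M₃ × M₄): 23×21 by 21×32 → 23×32, cost 23·21·32 = 15456
(M₂ × (M₃ × M₄)): 15×23 by 23×32 → 15×32, cost 15·23·32 = 11040; cumulative 26496
(M₁ × (M₂ × (M₃ × M₄))): 15×15 by 15×32 → 15×32, cost 15·15·32 = 7200; cumulative 33696
((M₁ × (M₂ × (M₃ × M₄))) × M₅): 15×32 by 32×29 → 15×29, cost 15·32·29 = 13920; cumulative 47616
Total: 47616 scalar multiplications.

47616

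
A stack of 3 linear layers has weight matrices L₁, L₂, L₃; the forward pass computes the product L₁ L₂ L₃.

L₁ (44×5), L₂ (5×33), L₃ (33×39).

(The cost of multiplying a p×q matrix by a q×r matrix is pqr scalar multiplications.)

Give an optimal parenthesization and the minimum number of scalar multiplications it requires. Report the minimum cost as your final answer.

15015

(L₁ (L₂ L₃)): cost 15015.
((L₁ L₂) L₃): cost 63888.
Optimal: (L₁ (L₂ L₃)) with cost 15015.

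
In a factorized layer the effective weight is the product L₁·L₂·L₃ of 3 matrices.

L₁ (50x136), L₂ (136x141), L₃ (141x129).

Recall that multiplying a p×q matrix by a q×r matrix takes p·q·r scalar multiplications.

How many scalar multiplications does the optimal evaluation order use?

Order (L₁·(L₂·L₃)): (L₂·L₃): 136×141 by 141×129 → 136×129, cost 136·141·129 = 2473704; (L₁·(L₂·L₃)): 50×136 by 136×129 → 50×129, cost 50·136·129 = 877200; cumulative 3350904. Total 3350904.
Order ((L₁·L₂)·L₃): (L₁·L₂): 50×136 by 136×141 → 50×141, cost 50·136·141 = 958800; ((L₁·L₂)·L₃): 50×141 by 141×129 → 50×129, cost 50·141·129 = 909450; cumulative 1868250. Total 1868250.
Minimum: 1868250.

1868250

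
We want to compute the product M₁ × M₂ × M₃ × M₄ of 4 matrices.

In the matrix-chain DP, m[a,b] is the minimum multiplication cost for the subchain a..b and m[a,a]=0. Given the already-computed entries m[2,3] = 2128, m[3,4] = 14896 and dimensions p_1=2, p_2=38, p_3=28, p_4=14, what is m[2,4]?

m[2,4] = min over k∈[2,3] of m[2,k]+m[k+1,4]+p_{1}·p_k·p_{4}.
k=2: 0 + 14896 + 2·38·14 = 15960; k=3: 2128 + 0 + 2·28·14 = 2912.
Minimum: 2912 at k=3.

2912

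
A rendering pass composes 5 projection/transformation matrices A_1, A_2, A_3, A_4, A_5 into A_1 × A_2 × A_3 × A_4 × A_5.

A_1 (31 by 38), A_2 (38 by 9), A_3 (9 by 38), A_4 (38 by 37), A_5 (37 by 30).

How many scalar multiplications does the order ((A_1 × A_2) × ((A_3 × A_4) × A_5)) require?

(A_1 × A_2): 31×38 by 38×9 → 31×9, cost 31·38·9 = 10602
(A_3 × A_4): 9×38 by 38×37 → 9×37, cost 9·38·37 = 12654
((A_3 × A_4) × A_5): 9×37 by 37×30 → 9×30, cost 9·37·30 = 9990; cumulative 22644
((A_1 × A_2) × ((A_3 × A_4) × A_5)): 31×9 by 9×30 → 31×30, cost 31·9·30 = 8370; cumulative 41616
Total: 41616 scalar multiplications.

41616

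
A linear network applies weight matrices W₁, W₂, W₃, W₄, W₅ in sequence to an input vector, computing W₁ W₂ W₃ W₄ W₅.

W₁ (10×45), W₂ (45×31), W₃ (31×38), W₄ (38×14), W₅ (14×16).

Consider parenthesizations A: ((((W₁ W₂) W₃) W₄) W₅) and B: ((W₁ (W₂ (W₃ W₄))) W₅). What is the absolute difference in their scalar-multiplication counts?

Order A = ((((W₁ W₂) W₃) W₄) W₅): (W₁ W₂): 10×45 by 45×31 → 10×31, cost 10·45·31 = 13950; ((W₁ W₂) W₃): 10×31 by 31×38 → 10×38, cost 10·31·38 = 11780; cumulative 25730; (((W₁ W₂) W₃) W₄): 10×38 by 38×14 → 10×14, cost 10·38·14 = 5320; cumulative 31050; ((((W₁ W₂) W₃) W₄) W₅): 10×14 by 14×16 → 10×16, cost 10·14·16 = 2240; cumulative 33290. Total 33290.
Order B = ((W₁ (W₂ (W₃ W₄))) W₅): (W₃ W₄): 31×38 by 38×14 → 31×14, cost 31·38·14 = 16492; (W₂ (W₃ W₄)): 45×31 by 31×14 → 45×14, cost 45·31·14 = 19530; cumulative 36022; (W₁ (W₂ (W₃ W₄))): 10×45 by 45×14 → 10×14, cost 10·45·14 = 6300; cumulative 42322; ((W₁ (W₂ (W₃ W₄))) W₅): 10×14 by 14×16 → 10×16, cost 10·14·16 = 2240; cumulative 44562. Total 44562.
Difference: |33290 − 44562| = 11272.

11272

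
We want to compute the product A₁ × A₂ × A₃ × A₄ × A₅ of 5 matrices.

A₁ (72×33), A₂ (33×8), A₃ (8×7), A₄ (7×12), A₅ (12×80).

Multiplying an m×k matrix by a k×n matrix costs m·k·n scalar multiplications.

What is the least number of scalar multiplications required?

65520

Adjacent pairs: A₁A₂ = 72·33·8 = 19008; A₂A₃ = 33·8·7 = 1848; A₃A₄ = 8·7·12 = 672; A₄A₅ = 7·12·80 = 6720.
Length 3: A₁..A₃: k=1: 0+1848+72·33·7=18480; k=2: 19008+0+72·8·7=23040 → min 18480 | A₂..A₄: k=2: 0+672+33·8·12=3840; k=3: 1848+0+33·7·12=4620 → min 3840 | A₃..A₅: k=3: 0+6720+8·7·80=11200; k=4: 672+0+8·12·80=8352 → min 8352.
Length 4: A₁..A₄: k=1: 0+3840+72·33·12=32352; k=2: 19008+672+72·8·12=26592; k=3: 18480+0+72·7·12=24528 → min 24528 | A₂..A₅: k=2: 0+8352+33·8·80=29472; k=3: 1848+6720+33·7·80=27048; k=4: 3840+0+33·12·80=35520 → min 27048.
Length 5: A₁..A₅: k=1: 0+27048+72·33·80=217128; k=2: 19008+8352+72·8·80=73440; k=3: 18480+6720+72·7·80=65520; k=4: 24528+0+72·12·80=93648 → min 65520.
Optimal order: ((A₁ × (A₂ × A₃)) × (A₄ × A₅)) with cost 65520.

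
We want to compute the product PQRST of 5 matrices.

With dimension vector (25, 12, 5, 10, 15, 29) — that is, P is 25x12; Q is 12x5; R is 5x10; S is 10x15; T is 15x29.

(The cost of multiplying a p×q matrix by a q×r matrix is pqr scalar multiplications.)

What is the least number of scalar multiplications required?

Adjacent pairs: PQ = 25·12·5 = 1500; QR = 12·5·10 = 600; RS = 5·10·15 = 750; ST = 10·15·29 = 4350.
Length 3: P..R: k=1: 0+600+25·12·10=3600; k=2: 1500+0+25·5·10=2750 → min 2750 | Q..S: k=2: 0+750+12·5·15=1650; k=3: 600+0+12·10·15=2400 → min 1650 | R..T: k=3: 0+4350+5·10·29=5800; k=4: 750+0+5·15·29=2925 → min 2925.
Length 4: P..S: k=1: 0+1650+25·12·15=6150; k=2: 1500+750+25·5·15=4125; k=3: 2750+0+25·10·15=6500 → min 4125 | Q..T: k=2: 0+2925+12·5·29=4665; k=3: 600+4350+12·10·29=8430; k=4: 1650+0+12·15·29=6870 → min 4665.
Length 5: P..T: k=1: 0+4665+25·12·29=13365; k=2: 1500+2925+25·5·29=8050; k=3: 2750+4350+25·10·29=14350; k=4: 4125+0+25·15·29=15000 → min 8050.
Optimal order: ((PQ)((RS)T)) with cost 8050.

8050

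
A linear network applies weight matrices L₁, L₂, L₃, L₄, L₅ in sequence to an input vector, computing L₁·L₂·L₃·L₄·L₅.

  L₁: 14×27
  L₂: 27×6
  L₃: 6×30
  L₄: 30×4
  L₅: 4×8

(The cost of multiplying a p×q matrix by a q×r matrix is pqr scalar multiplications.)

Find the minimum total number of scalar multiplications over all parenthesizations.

Adjacent pairs: L₁L₂ = 14·27·6 = 2268; L₂L₃ = 27·6·30 = 4860; L₃L₄ = 6·30·4 = 720; L₄L₅ = 30·4·8 = 960.
Length 3: L₁..L₃: k=1: 0+4860+14·27·30=16200; k=2: 2268+0+14·6·30=4788 → min 4788 | L₂..L₄: k=2: 0+720+27·6·4=1368; k=3: 4860+0+27·30·4=8100 → min 1368 | L₃..L₅: k=3: 0+960+6·30·8=2400; k=4: 720+0+6·4·8=912 → min 912.
Length 4: L₁..L₄: k=1: 0+1368+14·27·4=2880; k=2: 2268+720+14·6·4=3324; k=3: 4788+0+14·30·4=6468 → min 2880 | L₂..L₅: k=2: 0+912+27·6·8=2208; k=3: 4860+960+27·30·8=12300; k=4: 1368+0+27·4·8=2232 → min 2208.
Length 5: L₁..L₅: k=1: 0+2208+14·27·8=5232; k=2: 2268+912+14·6·8=3852; k=3: 4788+960+14·30·8=9108; k=4: 2880+0+14·4·8=3328 → min 3328.
Optimal order: ((L₁·(L₂·(L₃·L₄)))·L₅) with cost 3328.

3328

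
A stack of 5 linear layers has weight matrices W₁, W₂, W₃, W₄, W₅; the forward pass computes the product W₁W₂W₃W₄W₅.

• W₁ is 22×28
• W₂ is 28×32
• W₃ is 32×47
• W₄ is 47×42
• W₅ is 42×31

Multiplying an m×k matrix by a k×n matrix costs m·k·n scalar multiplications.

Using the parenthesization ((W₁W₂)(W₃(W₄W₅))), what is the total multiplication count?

(W₁W₂): 22×28 by 28×32 → 22×32, cost 22·28·32 = 19712
(W₄W₅): 47×42 by 42×31 → 47×31, cost 47·42·31 = 61194
(W₃(W₄W₅)): 32×47 by 47×31 → 32×31, cost 32·47·31 = 46624; cumulative 107818
((W₁W₂)(W₃(W₄W₅))): 22×32 by 32×31 → 22×31, cost 22·32·31 = 21824; cumulative 149354
Total: 149354 scalar multiplications.

149354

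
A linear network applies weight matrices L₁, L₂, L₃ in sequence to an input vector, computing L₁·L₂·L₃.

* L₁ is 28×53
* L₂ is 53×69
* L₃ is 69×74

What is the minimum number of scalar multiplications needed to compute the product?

Order (L₁·(L₂·L₃)): (L₂·L₃): 53×69 by 69×74 → 53×74, cost 53·69·74 = 270618; (L₁·(L₂·L₃)): 28×53 by 53×74 → 28×74, cost 28·53·74 = 109816; cumulative 380434. Total 380434.
Order ((L₁·L₂)·L₃): (L₁·L₂): 28×53 by 53×69 → 28×69, cost 28·53·69 = 102396; ((L₁·L₂)·L₃): 28×69 by 69×74 → 28×74, cost 28·69·74 = 142968; cumulative 245364. Total 245364.
Minimum: 245364.

245364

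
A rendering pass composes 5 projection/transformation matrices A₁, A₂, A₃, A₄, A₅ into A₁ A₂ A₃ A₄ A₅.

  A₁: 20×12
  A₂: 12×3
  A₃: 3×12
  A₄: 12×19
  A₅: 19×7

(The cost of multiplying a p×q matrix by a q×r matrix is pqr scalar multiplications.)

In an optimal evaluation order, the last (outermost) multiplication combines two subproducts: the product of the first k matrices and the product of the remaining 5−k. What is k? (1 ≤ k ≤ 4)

2

Adjacent pairs: A₁A₂ = 20·12·3 = 720; A₂A₃ = 12·3·12 = 432; A₃A₄ = 3·12·19 = 684; A₄A₅ = 12·19·7 = 1596.
Length 3: A₁..A₃: k=1: 0+432+20·12·12=3312; k=2: 720+0+20·3·12=1440 → min 1440 | A₂..A₄: k=2: 0+684+12·3·19=1368; k=3: 432+0+12·12·19=3168 → min 1368 | A₃..A₅: k=3: 0+1596+3·12·7=1848; k=4: 684+0+3·19·7=1083 → min 1083.
Length 4: A₁..A₄: k=1: 0+1368+20·12·19=5928; k=2: 720+684+20·3·19=2544; k=3: 1440+0+20·12·19=6000 → min 2544 | A₂..A₅: k=2: 0+1083+12·3·7=1335; k=3: 432+1596+12·12·7=3036; k=4: 1368+0+12·19·7=2964 → min 1335.
Top-level splits: k=1: (A₁..A₁)·(A₂..A₅) → 0+1335+20·12·7 = 3015; k=2: (A₁..A₂)·(A₃..A₅) → 720+1083+20·3·7 = 2223; k=3: (A₁..A₃)·(A₄..A₅) → 1440+1596+20·12·7 = 4716; k=4: (A₁..A₄)·(A₅..A₅) → 2544+0+20·19·7 = 5204.
Best split is after A₂, i.e. k = 2.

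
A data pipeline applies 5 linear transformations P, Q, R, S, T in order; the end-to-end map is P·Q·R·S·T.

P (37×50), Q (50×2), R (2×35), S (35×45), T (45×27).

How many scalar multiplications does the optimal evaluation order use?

11278

Adjacent pairs: PQ = 37·50·2 = 3700; QR = 50·2·35 = 3500; RS = 2·35·45 = 3150; ST = 35·45·27 = 42525.
Length 3: P..R: k=1: 0+3500+37·50·35=68250; k=2: 3700+0+37·2·35=6290 → min 6290 | Q..S: k=2: 0+3150+50·2·45=7650; k=3: 3500+0+50·35·45=82250 → min 7650 | R..T: k=3: 0+42525+2·35·27=44415; k=4: 3150+0+2·45·27=5580 → min 5580.
Length 4: P..S: k=1: 0+7650+37·50·45=90900; k=2: 3700+3150+37·2·45=10180; k=3: 6290+0+37·35·45=64565 → min 10180 | Q..T: k=2: 0+5580+50·2·27=8280; k=3: 3500+42525+50·35·27=93275; k=4: 7650+0+50·45·27=68400 → min 8280.
Length 5: P..T: k=1: 0+8280+37·50·27=58230; k=2: 3700+5580+37·2·27=11278; k=3: 6290+42525+37·35·27=83780; k=4: 10180+0+37·45·27=55135 → min 11278.
Optimal order: ((P·Q)·((R·S)·T)) with cost 11278.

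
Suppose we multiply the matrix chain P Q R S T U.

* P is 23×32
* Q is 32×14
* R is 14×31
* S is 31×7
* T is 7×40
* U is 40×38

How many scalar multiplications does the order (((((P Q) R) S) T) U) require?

(P Q): 23×32 by 32×14 → 23×14, cost 23·32·14 = 10304
((P Q) R): 23×14 by 14×31 → 23×31, cost 23·14·31 = 9982; cumulative 20286
(((P Q) R) S): 23×31 by 31×7 → 23×7, cost 23·31·7 = 4991; cumulative 25277
((((P Q) R) S) T): 23×7 by 7×40 → 23×40, cost 23·7·40 = 6440; cumulative 31717
(((((P Q) R) S) T) U): 23×40 by 40×38 → 23×38, cost 23·40·38 = 34960; cumulative 66677
Total: 66677 scalar multiplications.

66677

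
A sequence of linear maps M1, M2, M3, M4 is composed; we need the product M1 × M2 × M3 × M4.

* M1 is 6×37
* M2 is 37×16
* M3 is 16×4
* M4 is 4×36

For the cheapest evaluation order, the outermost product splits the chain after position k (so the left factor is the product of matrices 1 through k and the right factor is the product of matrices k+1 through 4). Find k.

Adjacent pairs: M1M2 = 6·37·16 = 3552; M2M3 = 37·16·4 = 2368; M3M4 = 16·4·36 = 2304.
Length 3: M1..M3: k=1: 0+2368+6·37·4=3256; k=2: 3552+0+6·16·4=3936 → min 3256 | M2..M4: k=2: 0+2304+37·16·36=23616; k=3: 2368+0+37·4·36=7696 → min 7696.
Top-level splits: k=1: (M1..M1)·(M2..M4) → 0+7696+6·37·36 = 15688; k=2: (M1..M2)·(M3..M4) → 3552+2304+6·16·36 = 9312; k=3: (M1..M3)·(M4..M4) → 3256+0+6·4·36 = 4120.
Best split is after M3, i.e. k = 3.

3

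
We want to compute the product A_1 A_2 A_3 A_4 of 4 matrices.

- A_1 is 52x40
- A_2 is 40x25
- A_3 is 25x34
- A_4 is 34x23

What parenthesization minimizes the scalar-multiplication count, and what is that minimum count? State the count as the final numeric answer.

Adjacent pairs: A_1A_2 = 52·40·25 = 52000; A_2A_3 = 40·25·34 = 34000; A_3A_4 = 25·34·23 = 19550.
Length 3: A_1..A_3: k=1: 0+34000+52·40·34=104720; k=2: 52000+0+52·25·34=96200 → min 96200 | A_2..A_4: k=2: 0+19550+40·25·23=42550; k=3: 34000+0+40·34·23=65280 → min 42550.
Length 4: A_1..A_4: k=1: 0+42550+52·40·23=90390; k=2: 52000+19550+52·25·23=101450; k=3: 96200+0+52·34·23=136864 → min 90390.
Optimal parenthesization: (A_1 (A_2 (A_3 A_4))) with cost 90390.

90390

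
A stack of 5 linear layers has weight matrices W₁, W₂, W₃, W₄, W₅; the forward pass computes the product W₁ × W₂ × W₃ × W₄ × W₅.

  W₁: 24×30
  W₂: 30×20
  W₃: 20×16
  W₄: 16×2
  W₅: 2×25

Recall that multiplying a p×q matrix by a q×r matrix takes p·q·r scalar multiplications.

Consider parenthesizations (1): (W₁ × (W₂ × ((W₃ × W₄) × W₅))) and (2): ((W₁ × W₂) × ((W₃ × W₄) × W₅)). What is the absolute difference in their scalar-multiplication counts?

Order (1) = (W₁ × (W₂ × ((W₃ × W₄) × W₅))): (W₃ × W₄): 20×16 by 16×2 → 20×2, cost 20·16·2 = 640; ((W₃ × W₄) × W₅): 20×2 by 2×25 → 20×25, cost 20·2·25 = 1000; cumulative 1640; (W₂ × ((W₃ × W₄) × W₅)): 30×20 by 20×25 → 30×25, cost 30·20·25 = 15000; cumulative 16640; (W₁ × (W₂ × ((W₃ × W₄) × W₅))): 24×30 by 30×25 → 24×25, cost 24·30·25 = 18000; cumulative 34640. Total 34640.
Order (2) = ((W₁ × W₂) × ((W₃ × W₄) × W₅)): (W₁ × W₂): 24×30 by 30×20 → 24×20, cost 24·30·20 = 14400; (W₃ × W₄): 20×16 by 16×2 → 20×2, cost 20·16·2 = 640; ((W₃ × W₄) × W₅): 20×2 by 2×25 → 20×25, cost 20·2·25 = 1000; cumulative 1640; ((W₁ × W₂) × ((W₃ × W₄) × W₅)): 24×20 by 20×25 → 24×25, cost 24·20·25 = 12000; cumulative 28040. Total 28040.
Difference: |34640 − 28040| = 6600.

6600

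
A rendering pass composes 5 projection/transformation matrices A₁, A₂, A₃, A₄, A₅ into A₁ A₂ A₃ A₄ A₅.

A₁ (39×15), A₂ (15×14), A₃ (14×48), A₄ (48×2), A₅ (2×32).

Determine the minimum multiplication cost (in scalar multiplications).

Adjacent pairs: A₁A₂ = 39·15·14 = 8190; A₂A₃ = 15·14·48 = 10080; A₃A₄ = 14·48·2 = 1344; A₄A₅ = 48·2·32 = 3072.
Length 3: A₁..A₃: k=1: 0+10080+39·15·48=38160; k=2: 8190+0+39·14·48=34398 → min 34398 | A₂..A₄: k=2: 0+1344+15·14·2=1764; k=3: 10080+0+15·48·2=11520 → min 1764 | A₃..A₅: k=3: 0+3072+14·48·32=24576; k=4: 1344+0+14·2·32=2240 → min 2240.
Length 4: A₁..A₄: k=1: 0+1764+39·15·2=2934; k=2: 8190+1344+39·14·2=10626; k=3: 34398+0+39·48·2=38142 → min 2934 | A₂..A₅: k=2: 0+2240+15·14·32=8960; k=3: 10080+3072+15·48·32=36192; k=4: 1764+0+15·2·32=2724 → min 2724.
Length 5: A₁..A₅: k=1: 0+2724+39·15·32=21444; k=2: 8190+2240+39·14·32=27902; k=3: 34398+3072+39·48·32=97374; k=4: 2934+0+39·2·32=5430 → min 5430.
Optimal order: ((A₁ (A₂ (A₃ A₄))) A₅) with cost 5430.

5430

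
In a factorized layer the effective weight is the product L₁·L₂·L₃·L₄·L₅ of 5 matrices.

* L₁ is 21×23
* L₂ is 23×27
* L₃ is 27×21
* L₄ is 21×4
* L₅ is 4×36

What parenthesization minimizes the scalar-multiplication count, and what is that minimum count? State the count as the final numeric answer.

9708

Adjacent pairs: L₁L₂ = 21·23·27 = 13041; L₂L₃ = 23·27·21 = 13041; L₃L₄ = 27·21·4 = 2268; L₄L₅ = 21·4·36 = 3024.
Length 3: L₁..L₃: k=1: 0+13041+21·23·21=23184; k=2: 13041+0+21·27·21=24948 → min 23184 | L₂..L₄: k=2: 0+2268+23·27·4=4752; k=3: 13041+0+23·21·4=14973 → min 4752 | L₃..L₅: k=3: 0+3024+27·21·36=23436; k=4: 2268+0+27·4·36=6156 → min 6156.
Length 4: L₁..L₄: k=1: 0+4752+21·23·4=6684; k=2: 13041+2268+21·27·4=17577; k=3: 23184+0+21·21·4=24948 → min 6684 | L₂..L₅: k=2: 0+6156+23·27·36=28512; k=3: 13041+3024+23·21·36=33453; k=4: 4752+0+23·4·36=8064 → min 8064.
Length 5: L₁..L₅: k=1: 0+8064+21·23·36=25452; k=2: 13041+6156+21·27·36=39609; k=3: 23184+3024+21·21·36=42084; k=4: 6684+0+21·4·36=9708 → min 9708.
Optimal parenthesization: ((L₁·(L₂·(L₃·L₄)))·L₅) with cost 9708.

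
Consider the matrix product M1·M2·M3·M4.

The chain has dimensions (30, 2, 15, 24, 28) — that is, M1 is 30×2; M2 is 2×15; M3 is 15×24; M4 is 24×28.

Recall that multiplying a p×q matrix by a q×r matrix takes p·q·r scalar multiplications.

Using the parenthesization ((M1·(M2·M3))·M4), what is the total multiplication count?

22320

(M2·M3): 2×15 by 15×24 → 2×24, cost 2·15·24 = 720
(M1·(M2·M3)): 30×2 by 2×24 → 30×24, cost 30·2·24 = 1440; cumulative 2160
((M1·(M2·M3))·M4): 30×24 by 24×28 → 30×28, cost 30·24·28 = 20160; cumulative 22320
Total: 22320 scalar multiplications.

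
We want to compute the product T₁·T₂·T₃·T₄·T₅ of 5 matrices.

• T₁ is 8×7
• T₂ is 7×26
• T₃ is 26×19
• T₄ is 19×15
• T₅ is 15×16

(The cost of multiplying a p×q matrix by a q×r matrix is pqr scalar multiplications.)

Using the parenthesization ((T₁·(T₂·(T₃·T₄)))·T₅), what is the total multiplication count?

(T₃·T₄): 26×19 by 19×15 → 26×15, cost 26·19·15 = 7410
(T₂·(T₃·T₄)): 7×26 by 26×15 → 7×15, cost 7·26·15 = 2730; cumulative 10140
(T₁·(T₂·(T₃·T₄))): 8×7 by 7×15 → 8×15, cost 8·7·15 = 840; cumulative 10980
((T₁·(T₂·(T₃·T₄)))·T₅): 8×15 by 15×16 → 8×16, cost 8·15·16 = 1920; cumulative 12900
Total: 12900 scalar multiplications.

12900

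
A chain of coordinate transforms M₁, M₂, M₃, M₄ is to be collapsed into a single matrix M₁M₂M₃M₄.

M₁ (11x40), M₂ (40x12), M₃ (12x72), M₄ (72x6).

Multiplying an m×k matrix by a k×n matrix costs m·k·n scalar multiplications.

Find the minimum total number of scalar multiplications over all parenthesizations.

Adjacent pairs: M₁M₂ = 11·40·12 = 5280; M₂M₃ = 40·12·72 = 34560; M₃M₄ = 12·72·6 = 5184.
Length 3: M₁..M₃: k=1: 0+34560+11·40·72=66240; k=2: 5280+0+11·12·72=14784 → min 14784 | M₂..M₄: k=2: 0+5184+40·12·6=8064; k=3: 34560+0+40·72·6=51840 → min 8064.
Length 4: M₁..M₄: k=1: 0+8064+11·40·6=10704; k=2: 5280+5184+11·12·6=11256; k=3: 14784+0+11·72·6=19536 → min 10704.
Optimal order: (M₁(M₂(M₃M₄))) with cost 10704.

10704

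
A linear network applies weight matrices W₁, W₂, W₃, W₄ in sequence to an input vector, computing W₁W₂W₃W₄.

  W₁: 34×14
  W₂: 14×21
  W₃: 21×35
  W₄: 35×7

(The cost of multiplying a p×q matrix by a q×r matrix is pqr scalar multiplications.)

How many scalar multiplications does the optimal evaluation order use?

10535

Adjacent pairs: W₁W₂ = 34·14·21 = 9996; W₂W₃ = 14·21·35 = 10290; W₃W₄ = 21·35·7 = 5145.
Length 3: W₁..W₃: k=1: 0+10290+34·14·35=26950; k=2: 9996+0+34·21·35=34986 → min 26950 | W₂..W₄: k=2: 0+5145+14·21·7=7203; k=3: 10290+0+14·35·7=13720 → min 7203.
Length 4: W₁..W₄: k=1: 0+7203+34·14·7=10535; k=2: 9996+5145+34·21·7=20139; k=3: 26950+0+34·35·7=35280 → min 10535.
Optimal order: (W₁(W₂(W₃W₄))) with cost 10535.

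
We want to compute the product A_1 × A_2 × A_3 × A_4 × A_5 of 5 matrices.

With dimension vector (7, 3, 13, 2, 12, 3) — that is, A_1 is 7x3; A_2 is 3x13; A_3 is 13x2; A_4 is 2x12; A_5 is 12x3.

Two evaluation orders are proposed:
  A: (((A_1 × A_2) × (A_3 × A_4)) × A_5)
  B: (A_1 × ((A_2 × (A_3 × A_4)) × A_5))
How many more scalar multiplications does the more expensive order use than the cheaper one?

Order A = (((A_1 × A_2) × (A_3 × A_4)) × A_5): (A_1 × A_2): 7×3 by 3×13 → 7×13, cost 7·3·13 = 273; (A_3 × A_4): 13×2 by 2×12 → 13×12, cost 13·2·12 = 312; ((A_1 × A_2) × (A_3 × A_4)): 7×13 by 13×12 → 7×12, cost 7·13·12 = 1092; cumulative 1677; (((A_1 × A_2) × (A_3 × A_4)) × A_5): 7×12 by 12×3 → 7×3, cost 7·12·3 = 252; cumulative 1929. Total 1929.
Order B = (A_1 × ((A_2 × (A_3 × A_4)) × A_5)): (A_3 × A_4): 13×2 by 2×12 → 13×12, cost 13·2·12 = 312; (A_2 × (A_3 × A_4)): 3×13 by 13×12 → 3×12, cost 3·13·12 = 468; cumulative 780; ((A_2 × (A_3 × A_4)) × A_5): 3×12 by 12×3 → 3×3, cost 3·12·3 = 108; cumulative 888; (A_1 × ((A_2 × (A_3 × A_4)) × A_5)): 7×3 by 3×3 → 7×3, cost 7·3·3 = 63; cumulative 951. Total 951.
Difference: |1929 − 951| = 978.

978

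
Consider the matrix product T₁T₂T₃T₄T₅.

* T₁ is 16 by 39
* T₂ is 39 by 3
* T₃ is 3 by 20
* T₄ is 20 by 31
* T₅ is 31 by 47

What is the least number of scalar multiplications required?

10359

Adjacent pairs: T₁T₂ = 16·39·3 = 1872; T₂T₃ = 39·3·20 = 2340; T₃T₄ = 3·20·31 = 1860; T₄T₅ = 20·31·47 = 29140.
Length 3: T₁..T₃: k=1: 0+2340+16·39·20=14820; k=2: 1872+0+16·3·20=2832 → min 2832 | T₂..T₄: k=2: 0+1860+39·3·31=5487; k=3: 2340+0+39·20·31=26520 → min 5487 | T₃..T₅: k=3: 0+29140+3·20·47=31960; k=4: 1860+0+3·31·47=6231 → min 6231.
Length 4: T₁..T₄: k=1: 0+5487+16·39·31=24831; k=2: 1872+1860+16·3·31=5220; k=3: 2832+0+16·20·31=12752 → min 5220 | T₂..T₅: k=2: 0+6231+39·3·47=11730; k=3: 2340+29140+39·20·47=68140; k=4: 5487+0+39·31·47=62310 → min 11730.
Length 5: T₁..T₅: k=1: 0+11730+16·39·47=41058; k=2: 1872+6231+16·3·47=10359; k=3: 2832+29140+16·20·47=47012; k=4: 5220+0+16·31·47=28532 → min 10359.
Optimal order: ((T₁T₂)((T₃T₄)T₅)) with cost 10359.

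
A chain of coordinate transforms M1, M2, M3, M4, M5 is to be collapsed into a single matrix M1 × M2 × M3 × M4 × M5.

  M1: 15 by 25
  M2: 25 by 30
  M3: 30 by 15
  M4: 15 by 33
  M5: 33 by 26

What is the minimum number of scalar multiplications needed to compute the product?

35595

Adjacent pairs: M1M2 = 15·25·30 = 11250; M2M3 = 25·30·15 = 11250; M3M4 = 30·15·33 = 14850; M4M5 = 15·33·26 = 12870.
Length 3: M1..M3: k=1: 0+11250+15·25·15=16875; k=2: 11250+0+15·30·15=18000 → min 16875 | M2..M4: k=2: 0+14850+25·30·33=39600; k=3: 11250+0+25·15·33=23625 → min 23625 | M3..M5: k=3: 0+12870+30·15·26=24570; k=4: 14850+0+30·33·26=40590 → min 24570.
Length 4: M1..M4: k=1: 0+23625+15·25·33=36000; k=2: 11250+14850+15·30·33=40950; k=3: 16875+0+15·15·33=24300 → min 24300 | M2..M5: k=2: 0+24570+25·30·26=44070; k=3: 11250+12870+25·15·26=33870; k=4: 23625+0+25·33·26=45075 → min 33870.
Length 5: M1..M5: k=1: 0+33870+15·25·26=43620; k=2: 11250+24570+15·30·26=47520; k=3: 16875+12870+15·15·26=35595; k=4: 24300+0+15·33·26=37170 → min 35595.
Optimal order: ((M1 × (M2 × M3)) × (M4 × M5)) with cost 35595.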